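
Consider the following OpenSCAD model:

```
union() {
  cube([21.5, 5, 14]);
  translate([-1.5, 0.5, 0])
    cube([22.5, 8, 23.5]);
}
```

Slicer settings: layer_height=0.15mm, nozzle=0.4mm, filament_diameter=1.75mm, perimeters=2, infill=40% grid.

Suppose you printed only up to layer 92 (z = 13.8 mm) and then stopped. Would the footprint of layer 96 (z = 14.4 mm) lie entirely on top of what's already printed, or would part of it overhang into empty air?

Compare the two slices. At z = 13.8: the 21.5×5 cube contributes its full rectangle (area 107.50 mm²); the cube at (-1.5, 0.5) is present — its section is the full 22.5×8 rectangle (area 180.00 mm²); Combining (union): the regions partially overlap — summed areas 287.50 mm² minus the doubly-counted overlap 94.50 mm² gives 193.00 mm² — area = 193.00 mm². At z = 14.4: the cube does not reach this height (z outside [0, 14]); the 22.5×8 cube at (-1.5, 0.5) contributes its full rectangle (area 180.00 mm²); Taking the union: only the 22.5×8 cube at (-1.5, 0.5) is present, so the union is just that shape — area = 180.00 mm². Checking containment: the cross-section at z = 14.4 is a subset of the cross-section at z = 13.8.

entirely on top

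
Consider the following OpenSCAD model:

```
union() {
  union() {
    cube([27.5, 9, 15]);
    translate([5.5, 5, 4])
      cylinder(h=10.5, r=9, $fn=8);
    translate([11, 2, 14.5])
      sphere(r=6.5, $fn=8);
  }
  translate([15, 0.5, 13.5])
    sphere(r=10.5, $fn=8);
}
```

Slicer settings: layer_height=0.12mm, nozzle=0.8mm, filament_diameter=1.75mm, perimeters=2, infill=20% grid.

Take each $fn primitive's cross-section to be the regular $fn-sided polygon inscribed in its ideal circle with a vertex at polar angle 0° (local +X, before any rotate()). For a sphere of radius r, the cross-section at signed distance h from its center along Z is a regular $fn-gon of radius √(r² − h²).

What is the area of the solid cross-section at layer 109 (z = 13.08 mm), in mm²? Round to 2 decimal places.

At z = 13.08 mm: the 27.5×9 cube contributes its full rectangle (area 247.50 mm²); the r=9 cylinder at (5.5, 5) contributes a regular 8-gon of circumradius 9 (area = (8/2)·9.000²·sin(360°/8) = 229.10 mm²); the r=6.5 sphere at (11, 2) contributes a regular 8-gon of circumradius √(6.5²−1.42²) = 6.343 (area = (8/2)·6.343²·sin(360°/8) = 113.80 mm²); Combining (union): the regions partially overlap — summed areas 590.40 mm² minus the doubly-counted overlap 216.79 mm² gives 373.61 mm² — area = 373.61 mm²; the r=10.5 sphere at (15, 0.5) slices to a regular 8-gon of circumradius 10.492 (√(r²−h²) with h=0.42 from center) (area = (8/2)·10.492²·sin(360°/8) = 311.34 mm²); Taking the union: the regions partially overlap — summed areas 684.95 mm² minus the doubly-counted overlap 194.15 mm² gives 490.79 mm² — area = 490.79 mm². Overall, the cross-section is a single solid region. Net area = 490.79 mm².

490.79 mm²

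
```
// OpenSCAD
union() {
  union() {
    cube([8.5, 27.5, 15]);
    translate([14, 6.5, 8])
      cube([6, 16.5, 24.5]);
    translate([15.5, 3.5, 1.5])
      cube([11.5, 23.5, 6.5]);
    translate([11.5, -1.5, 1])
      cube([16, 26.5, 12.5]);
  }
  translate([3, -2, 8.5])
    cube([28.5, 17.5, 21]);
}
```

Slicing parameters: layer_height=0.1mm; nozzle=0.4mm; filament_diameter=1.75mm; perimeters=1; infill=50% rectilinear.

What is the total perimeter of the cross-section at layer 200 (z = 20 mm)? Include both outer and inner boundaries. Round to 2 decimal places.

107.00 mm

At z = 20 mm: the cube is absent (z outside [0, 15]); the cube at (14, 6.5) is present — its section is the full 6×16.5 rectangle (perimeter 45.00 mm); the cube at (15.5, 3.5) is not intersected at this z (z outside [1.5, 8]); the cube at (11.5, -1.5) does not reach this height (z outside [1, 13.5]); Taking the union: only the 6×16.5 cube at (14, 6.5) is present, so the union is just that shape — boundary = 45.00 mm; the cube at (3, -2) (footprint 28.5×17.5) is included at this height (perimeter 92.00 mm); Taking the union: the regions partially overlap (shared area 54.00 mm²), so the edge portions inside another operand are dropped and the merged outline is re-measured after clipping — boundary = 107.00 mm. Overall, the cross-section is a single solid region. Total boundary length (outer) = 107.00 mm.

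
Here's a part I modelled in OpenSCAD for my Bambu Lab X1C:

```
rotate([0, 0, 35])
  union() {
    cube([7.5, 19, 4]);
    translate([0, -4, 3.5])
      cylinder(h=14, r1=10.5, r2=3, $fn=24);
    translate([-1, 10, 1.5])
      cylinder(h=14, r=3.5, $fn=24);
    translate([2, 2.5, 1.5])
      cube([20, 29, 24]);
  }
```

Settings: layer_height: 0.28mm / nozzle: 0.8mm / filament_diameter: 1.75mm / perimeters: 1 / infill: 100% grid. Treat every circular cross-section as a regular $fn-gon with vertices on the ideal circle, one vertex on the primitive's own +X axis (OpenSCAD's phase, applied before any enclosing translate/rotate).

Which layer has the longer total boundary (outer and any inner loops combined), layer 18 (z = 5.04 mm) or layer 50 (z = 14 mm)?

layer 18 (z = 5.04 mm)

Layer 18 (z = 5.04): the cube does not reach this height (z outside [0, 4]); the cone at (0, -4): at t=0.110 of its height the radius interpolates to r₁+(r₂−r₁)t = 9.675, giving a regular 24-gon of that circumradius (perimeter = 2·24·9.675·sin(180°/24) = 60.62 mm); the r=3.5 cylinder at (-1, 10) contributes a regular 24-gon of circumradius 3.5 (perimeter = 2·24·3.500·sin(180°/24) = 21.93 mm); the cube at (2, 2.5) is present — its section is the full 20×29 rectangle (perimeter 98.00 mm); Combining (union): the regions partially overlap (shared area 10.38 mm²), so the edge portions inside another operand are dropped and the merged outline is re-measured after clipping — boundary = 159.20 mm; (whole slice rotated 35° about Z — lengths, areas and connectivity unchanged). So its perimeter = 159.20 mm. Layer 50 (z = 14): the cube is not intersected at this z (z outside [0, 4]); the cone at (0, -4) (r1=10.5→r2=3) has section circumradius 4.875 here — a regular 24-gon (perimeter = 2·24·4.875·sin(180°/24) = 30.54 mm); the r=3.5 cylinder at (-1, 10) gives a regular 24-gon of circumradius 3.5 (constant along its height) (perimeter = 2·24·3.500·sin(180°/24) = 21.93 mm); the cube at (2, 2.5) is present — its section is the full 20×29 rectangle (perimeter 98.00 mm); Taking the union: the regions partially overlap (shared area 1.15 mm²), so the edge portions inside another operand are dropped and the merged outline is re-measured after clipping — boundary = 143.13 mm; (whole slice rotated 35° about Z — lengths, areas and connectivity unchanged). So its perimeter = 143.13 mm. Layer 18 is larger (159.20 vs 143.13 mm).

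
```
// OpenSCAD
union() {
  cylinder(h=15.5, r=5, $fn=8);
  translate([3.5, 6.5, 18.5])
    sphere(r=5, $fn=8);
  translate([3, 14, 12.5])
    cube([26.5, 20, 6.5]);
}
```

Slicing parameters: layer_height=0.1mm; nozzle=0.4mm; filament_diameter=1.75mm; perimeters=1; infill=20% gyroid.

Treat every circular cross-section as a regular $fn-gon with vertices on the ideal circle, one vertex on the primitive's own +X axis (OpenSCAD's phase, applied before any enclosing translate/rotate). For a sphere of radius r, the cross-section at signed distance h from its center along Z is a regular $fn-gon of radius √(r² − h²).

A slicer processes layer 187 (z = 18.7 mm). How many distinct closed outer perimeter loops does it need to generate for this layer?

At z = 18.7 mm: the cylinder does not reach this height (z outside [0, 15.5]); the r=5 sphere at (3.5, 6.5) slices to a regular 8-gon of circumradius 4.996 (√(r²−h²) with h=0.2 from center); the 26.5×20 cube at (3, 14) contributes its full rectangle; Combining (union): the 2 present regions are separate (no shared area or edge), so areas and boundary lengths simply add and each stays a separate island — 2 connected regions. The result has 2 disconnected regions.

2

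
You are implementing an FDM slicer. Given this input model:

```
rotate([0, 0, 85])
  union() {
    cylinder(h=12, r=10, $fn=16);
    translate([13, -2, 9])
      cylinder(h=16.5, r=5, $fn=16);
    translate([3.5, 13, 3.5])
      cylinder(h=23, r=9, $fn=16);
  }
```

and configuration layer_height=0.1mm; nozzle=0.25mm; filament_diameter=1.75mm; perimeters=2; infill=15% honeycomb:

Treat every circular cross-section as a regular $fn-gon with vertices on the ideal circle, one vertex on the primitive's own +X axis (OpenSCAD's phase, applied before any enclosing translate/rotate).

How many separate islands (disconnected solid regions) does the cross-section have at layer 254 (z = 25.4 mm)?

2

At z = 25.4 mm: the cylinder is absent (z outside [0, 12]); the r=5 cylinder at (13, -2) contributes a regular 16-gon of circumradius 5; the cylinder at (3.5, 13): section is a regular 16-gon, circumradius r=9; Combining (union): the 2 present regions are separate (no shared area or edge), so areas and boundary lengths simply add and each stays a separate island — 2 connected regions; (rotated 85° about Z; rotation is an isometry so areas/perimeters/island counts are preserved). Overall, the cross-section has 2 separate islands. Island count = 2.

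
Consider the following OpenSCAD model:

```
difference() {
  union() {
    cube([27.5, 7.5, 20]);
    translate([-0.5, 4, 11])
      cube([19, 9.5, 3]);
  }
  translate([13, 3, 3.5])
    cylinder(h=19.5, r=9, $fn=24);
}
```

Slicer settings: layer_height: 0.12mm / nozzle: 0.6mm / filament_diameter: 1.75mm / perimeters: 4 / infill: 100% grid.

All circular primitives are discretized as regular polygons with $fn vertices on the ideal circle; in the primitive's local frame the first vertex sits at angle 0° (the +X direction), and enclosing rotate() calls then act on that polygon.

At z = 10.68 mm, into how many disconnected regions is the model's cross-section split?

At z = 10.68 mm: the 27.5×7.5 cube contributes its full rectangle; the cube at (-0.5, 4) is not intersected at this z (z outside [11, 14]); Taking the union: only the 27.5×7.5 cube is present, so the union is just that shape — 1 connected region; the r=9 cylinder at (13, 3) contributes a regular 24-gon of circumradius 9; After the difference (first − rest): starting from that combined region, the r=9 cylinder at (13, 3) partially overlaps it — only the 129.69 mm² overlap (of its 251.57 mm²) is removed, clipping the outline — 2 connected regions. The result has 2 disconnected regions.

2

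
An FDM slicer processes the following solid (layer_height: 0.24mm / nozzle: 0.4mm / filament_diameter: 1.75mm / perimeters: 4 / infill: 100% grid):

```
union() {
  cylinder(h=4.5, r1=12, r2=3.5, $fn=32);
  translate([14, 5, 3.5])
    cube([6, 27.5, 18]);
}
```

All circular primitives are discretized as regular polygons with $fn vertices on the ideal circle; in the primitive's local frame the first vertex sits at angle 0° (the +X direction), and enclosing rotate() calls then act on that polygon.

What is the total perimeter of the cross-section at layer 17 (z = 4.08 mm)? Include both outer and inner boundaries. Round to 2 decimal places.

93.93 mm

At z = 4.08 mm: the cone: at t=0.907 of its height the radius interpolates to r₁+(r₂−r₁)t = 4.293, giving a regular 32-gon of that circumradius (perimeter = 2·32·4.293·sin(180°/32) = 26.93 mm); the 6×27.5 cube at (14, 5) contributes its full rectangle (perimeter 67.00 mm); Combining (union): the 2 present regions are separate (no shared area or edge), so areas and boundary lengths simply add and each stays a separate island — boundary = 93.93 mm. Overall, the cross-section has 2 separate islands. Total boundary length (outer) = 93.93 mm.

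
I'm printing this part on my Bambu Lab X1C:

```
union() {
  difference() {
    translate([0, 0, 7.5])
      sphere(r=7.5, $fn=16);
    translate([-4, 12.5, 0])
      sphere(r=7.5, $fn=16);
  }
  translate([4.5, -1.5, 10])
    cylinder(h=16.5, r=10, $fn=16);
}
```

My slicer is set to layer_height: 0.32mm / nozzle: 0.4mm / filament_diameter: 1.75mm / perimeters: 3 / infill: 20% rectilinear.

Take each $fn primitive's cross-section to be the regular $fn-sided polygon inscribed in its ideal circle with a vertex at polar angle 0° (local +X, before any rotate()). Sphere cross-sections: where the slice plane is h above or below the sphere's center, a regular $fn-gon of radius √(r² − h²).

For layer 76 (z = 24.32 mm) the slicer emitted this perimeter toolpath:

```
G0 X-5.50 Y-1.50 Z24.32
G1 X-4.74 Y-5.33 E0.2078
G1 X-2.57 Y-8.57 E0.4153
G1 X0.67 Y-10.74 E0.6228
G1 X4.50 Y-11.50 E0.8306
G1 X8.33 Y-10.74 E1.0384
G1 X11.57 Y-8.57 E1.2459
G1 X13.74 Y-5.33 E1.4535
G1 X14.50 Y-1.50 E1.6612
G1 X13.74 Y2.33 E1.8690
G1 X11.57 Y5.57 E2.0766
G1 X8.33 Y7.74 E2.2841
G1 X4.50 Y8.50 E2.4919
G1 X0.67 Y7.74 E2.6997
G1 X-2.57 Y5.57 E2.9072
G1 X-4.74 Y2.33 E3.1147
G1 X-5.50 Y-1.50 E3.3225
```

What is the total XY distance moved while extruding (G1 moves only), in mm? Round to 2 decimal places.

Sum the Euclidean lengths of each G1 segment: total = 62.43 mm.

62.43 mm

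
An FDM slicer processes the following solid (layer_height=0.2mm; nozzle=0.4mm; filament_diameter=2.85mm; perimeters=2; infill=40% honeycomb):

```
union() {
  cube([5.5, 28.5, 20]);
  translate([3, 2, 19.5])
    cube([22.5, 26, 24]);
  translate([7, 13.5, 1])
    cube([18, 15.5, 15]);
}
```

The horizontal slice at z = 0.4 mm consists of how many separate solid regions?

At z = 0.4 mm: the cube (footprint 5.5×28.5) is included at this height; the cube at (3, 2) is not intersected at this z (z outside [19.5, 43.5]); the cube at (7, 13.5) does not reach this height (z outside [1, 16]); Taking the union: only the 5.5×28.5 cube is present, so the union is just that shape — 1 connected region. The result has 1 disconnected region.

1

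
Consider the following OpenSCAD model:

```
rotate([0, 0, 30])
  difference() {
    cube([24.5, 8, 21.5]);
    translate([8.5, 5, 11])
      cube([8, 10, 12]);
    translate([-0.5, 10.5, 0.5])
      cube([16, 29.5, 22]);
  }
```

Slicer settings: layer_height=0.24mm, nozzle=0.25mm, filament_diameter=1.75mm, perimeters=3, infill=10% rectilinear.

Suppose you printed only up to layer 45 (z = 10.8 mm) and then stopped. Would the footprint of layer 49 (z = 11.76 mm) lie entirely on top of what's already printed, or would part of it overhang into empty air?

Compare the two slices. At z = 10.8: the cube is present — its section is the full 24.5×8 rectangle (area 196.00 mm²); the cube at (8.5, 5) is absent (z outside [11, 23]); the cube at (-0.5, 10.5) is present — its section is the full 16×29.5 rectangle (area 472.00 mm²); After the difference (first − rest): starting from the 24.5×8 cube (196.00 mm²), the 16×29.5 cube at (-0.5, 10.5) misses the remaining region (no effect) — area = 196.00 mm²; (whole slice rotated 30° about Z — lengths, areas and connectivity unchanged). At z = 11.76: the cube is present — its section is the full 24.5×8 rectangle (area 196.00 mm²); the cube at (8.5, 5) is present — its section is the full 8×10 rectangle (area 80.00 mm²); the cube at (-0.5, 10.5) is present — its section is the full 16×29.5 rectangle (area 472.00 mm²); After the difference (first − rest): starting from the 24.5×8 cube (196.00 mm²), the 8×10 cube at (8.5, 5) partially overlaps it — only the 24.00 mm² overlap (of its 80.00 mm²) is removed, clipping the outline; the 16×29.5 cube at (-0.5, 10.5) misses the remaining region (no effect) — area = 172.00 mm²; (whole slice rotated 30° about Z — lengths, areas and connectivity unchanged). Checking containment: the cross-section at z = 11.76 is a subset of the cross-section at z = 10.8.

entirely on top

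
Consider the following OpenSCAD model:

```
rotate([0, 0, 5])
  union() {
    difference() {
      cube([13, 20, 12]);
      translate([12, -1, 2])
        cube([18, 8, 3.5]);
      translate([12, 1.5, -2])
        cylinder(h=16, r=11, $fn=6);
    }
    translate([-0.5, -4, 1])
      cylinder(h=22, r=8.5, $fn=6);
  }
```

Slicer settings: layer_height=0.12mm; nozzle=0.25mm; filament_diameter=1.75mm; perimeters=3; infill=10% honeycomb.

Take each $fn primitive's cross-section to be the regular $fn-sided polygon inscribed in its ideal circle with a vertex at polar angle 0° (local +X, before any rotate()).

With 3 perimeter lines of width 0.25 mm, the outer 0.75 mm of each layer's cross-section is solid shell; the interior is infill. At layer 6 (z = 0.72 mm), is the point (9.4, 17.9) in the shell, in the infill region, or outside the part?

infill

At z = 0.72 mm: the cube is present — its section is the full 13×20 rectangle; the cube at (12, -1) is not intersected at this z (z outside [2, 5.5]); the r=11 cylinder at (12, 1.5) gives a regular 6-gon of circumradius 11 (constant along its height); After the difference (first − rest): starting from the 13×20 cube, the r=11 cylinder at (12, 1.5) partially overlaps it — only the 105.47 mm² overlap (of its 314.37 mm²) is removed, clipping the outline — 1 connected region; the cylinder at (-0.5, -4) does not reach this height (z outside [1, 23]); Combining (union): only the result so far is present, so the union is just that shape — 1 connected region; (whole slice rotated 5° about Z — lengths, areas and connectivity unchanged). Overall, the cross-section is a single solid region. Undo the 5° rotation: the query point maps to (10.924, 17.013) in the un-rotated model frame. The nearest boundary edge runs (13.00, 20.00)→(13.00, 11.03); distance from the point to it = 2.08 mm. The point is inside the cross-section and 2.08 mm from the nearest boundary — more than the 0.75 mm shell width (3 × 0.25), so it's in the infill interior.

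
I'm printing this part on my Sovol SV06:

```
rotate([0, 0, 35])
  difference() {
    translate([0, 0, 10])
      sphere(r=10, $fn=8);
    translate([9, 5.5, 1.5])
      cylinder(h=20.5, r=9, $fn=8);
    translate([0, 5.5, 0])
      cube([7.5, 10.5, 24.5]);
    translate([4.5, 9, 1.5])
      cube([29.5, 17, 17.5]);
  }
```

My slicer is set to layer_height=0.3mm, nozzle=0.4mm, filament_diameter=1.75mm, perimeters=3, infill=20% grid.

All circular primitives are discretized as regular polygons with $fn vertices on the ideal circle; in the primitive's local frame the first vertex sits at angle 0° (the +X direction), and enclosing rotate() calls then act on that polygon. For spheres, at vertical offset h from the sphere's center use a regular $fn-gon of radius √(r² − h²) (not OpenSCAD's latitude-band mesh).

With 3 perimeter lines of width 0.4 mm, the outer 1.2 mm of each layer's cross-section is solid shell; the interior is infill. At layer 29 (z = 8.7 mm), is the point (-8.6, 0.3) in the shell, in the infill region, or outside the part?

At z = 8.7 mm: the r=10 sphere slices to a regular 8-gon of circumradius 9.915 (√(r²−h²) with h=1.3 from center); the cylinder at (9, 5.5): section is a regular 8-gon, circumradius r=9; the cube at (0, 5.5) is present — its section is the full 7.5×10.5 rectangle; the 29.5×17 cube at (4.5, 9) contributes its full rectangle; After the difference (first − rest): starting from the r=10 sphere, the r=9 cylinder at (9, 5.5) partially overlaps it — only the 74.56 mm² overlap (of its 229.10 mm²) is removed, clipping the outline; the 7.5×10.5 cube at (0, 5.5) partially overlaps it — only the 3.45 mm² overlap (of its 78.75 mm²) is removed, clipping the outline; the 29.5×17 cube at (4.5, 9) misses the remaining region (no effect) — 1 connected region; (whole slice rotated 35° about Z — lengths, areas and connectivity unchanged). Overall, the cross-section is a single solid region. Undo the 35° rotation: the query point maps to (-6.873, 5.179) in the un-rotated model frame. The nearest boundary edge runs (-9.92, 0.00)→(-7.01, 7.01); distance from the point to it = 0.83 mm. The point is inside the cross-section, 0.83 mm from the nearest boundary — within the 1.2 mm shell band (3 × 0.4).

shell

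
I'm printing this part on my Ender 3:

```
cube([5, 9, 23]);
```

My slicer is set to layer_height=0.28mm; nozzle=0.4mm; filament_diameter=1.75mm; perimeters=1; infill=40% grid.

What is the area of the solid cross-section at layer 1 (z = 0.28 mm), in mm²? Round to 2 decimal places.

At z = 0.28 mm: the 5×9 cube contributes its full rectangle (area 45.00 mm²). Overall, the cross-section is a single solid region. Net area = 45.00 mm².

45.00 mm²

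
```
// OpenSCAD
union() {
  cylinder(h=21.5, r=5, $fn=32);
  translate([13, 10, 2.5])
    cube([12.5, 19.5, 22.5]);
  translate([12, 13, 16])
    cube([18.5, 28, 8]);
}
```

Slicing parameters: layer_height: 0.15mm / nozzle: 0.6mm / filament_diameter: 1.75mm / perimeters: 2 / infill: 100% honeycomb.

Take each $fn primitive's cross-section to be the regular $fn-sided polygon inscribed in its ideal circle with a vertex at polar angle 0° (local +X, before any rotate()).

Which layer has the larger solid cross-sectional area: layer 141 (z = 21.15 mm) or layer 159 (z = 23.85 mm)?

layer 141 (z = 21.15 mm)

Layer 141 (z = 21.15): the cylinder: section is a regular 32-gon, circumradius r=5 (area = (32/2)·5.000²·sin(360°/32) = 78.04 mm²); the 12.5×19.5 cube at (13, 10) contributes its full rectangle (area 243.75 mm²); the cube at (12, 13) (footprint 18.5×28) is included at this height (area 518.00 mm²); Taking the union: the regions partially overlap — summed areas 839.79 mm² minus the doubly-counted overlap 206.25 mm² gives 633.54 mm² — area = 633.54 mm². So its area = 633.54 mm². Layer 159 (z = 23.85): the cylinder does not reach this height (z outside [0, 21.5]); the cube at (13, 10) (footprint 12.5×19.5) is included at this height (area 243.75 mm²); the cube at (12, 13) is present — its section is the full 18.5×28 rectangle (area 518.00 mm²); Combining (union): the regions partially overlap — summed areas 761.75 mm² minus the doubly-counted overlap 206.25 mm² gives 555.50 mm² — area = 555.50 mm². So its area = 555.50 mm². Layer 141 is larger (633.54 vs 555.50 mm²).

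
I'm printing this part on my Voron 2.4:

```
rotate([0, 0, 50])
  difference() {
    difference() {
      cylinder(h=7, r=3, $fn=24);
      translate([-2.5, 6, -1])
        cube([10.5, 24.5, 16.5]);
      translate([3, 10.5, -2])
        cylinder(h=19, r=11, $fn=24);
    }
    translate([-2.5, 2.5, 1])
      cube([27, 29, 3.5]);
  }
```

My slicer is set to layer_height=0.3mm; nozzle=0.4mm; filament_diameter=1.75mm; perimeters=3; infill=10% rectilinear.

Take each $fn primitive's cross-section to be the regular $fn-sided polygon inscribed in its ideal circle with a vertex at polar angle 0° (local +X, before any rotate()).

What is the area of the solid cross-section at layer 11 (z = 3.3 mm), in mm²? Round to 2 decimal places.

At z = 3.3 mm: the cylinder: section is a regular 24-gon, circumradius r=3 (area = (24/2)·3.000²·sin(360°/24) = 27.95 mm²); the 10.5×24.5 cube at (-2.5, 6) contributes its full rectangle (area 257.25 mm²); the cylinder at (3, 10.5): section is a regular 24-gon, circumradius r=11 (area = (24/2)·11.000²·sin(360°/24) = 375.81 mm²); After the difference (first − rest): starting from the r=3 cylinder (27.95 mm²), the 10.5×24.5 cube at (-2.5, 6) misses the remaining region (no effect); the r=11 cylinder at (3, 10.5) partially overlaps it — only the 13.28 mm² overlap (of its 375.81 mm²) is removed, clipping the outline — area = 14.68 mm²; the 27×29 cube at (-2.5, 2.5) contributes its full rectangle (area 783.00 mm²); Taking the first minus the rest: starting from that combined region (14.68 mm²), the 27×29 cube at (-2.5, 2.5) misses the remaining region (no effect) — area = 14.68 mm²; (whole slice rotated 50° about Z — lengths, areas and connectivity unchanged). Overall, the cross-section is a single solid region. Net area = 14.68 mm².

14.68 mm²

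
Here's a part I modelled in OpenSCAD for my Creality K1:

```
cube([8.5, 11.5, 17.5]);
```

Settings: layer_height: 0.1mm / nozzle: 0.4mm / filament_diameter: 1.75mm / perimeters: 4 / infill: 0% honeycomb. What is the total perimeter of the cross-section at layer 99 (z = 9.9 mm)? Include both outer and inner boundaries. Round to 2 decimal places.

At z = 9.9 mm: the cube (footprint 8.5×11.5) is included at this height (perimeter 40.00 mm). Overall, the cross-section is a single solid region. Total boundary length (outer) = 40.00 mm.

40.00 mm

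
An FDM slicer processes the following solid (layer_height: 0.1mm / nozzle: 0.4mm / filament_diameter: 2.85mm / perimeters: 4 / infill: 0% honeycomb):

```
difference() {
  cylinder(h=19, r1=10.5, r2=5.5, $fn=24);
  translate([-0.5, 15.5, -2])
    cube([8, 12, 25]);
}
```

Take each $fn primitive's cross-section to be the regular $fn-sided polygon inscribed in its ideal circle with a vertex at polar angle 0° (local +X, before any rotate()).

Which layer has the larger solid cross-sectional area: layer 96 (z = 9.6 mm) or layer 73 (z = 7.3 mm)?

Layer 96 (z = 9.6): the cone contributes a regular 24-gon of circumradius 7.974 (interpolated between r1=10.5 and r2=5.5 at t=0.505) (area = (24/2)·7.974²·sin(360°/24) = 197.47 mm²); the 8×12 cube at (-0.5, 15.5) contributes its full rectangle (area 96.00 mm²); After the difference (first − rest): starting from the cone (197.47 mm²), the 8×12 cube at (-0.5, 15.5) misses the remaining region (no effect) — area = 197.47 mm². So its area = 197.47 mm². Layer 73 (z = 7.3): the cone contributes a regular 24-gon of circumradius 8.579 (interpolated between r1=10.5 and r2=5.5 at t=0.384) (area = (24/2)·8.579²·sin(360°/24) = 228.58 mm²); the 8×12 cube at (-0.5, 15.5) contributes its full rectangle (area 96.00 mm²); Subtracting the remaining from the first: starting from the cone (228.58 mm²), the 8×12 cube at (-0.5, 15.5) misses the remaining region (no effect) — area = 228.58 mm². So its area = 228.58 mm². Layer 73 is larger (228.58 vs 197.47 mm²).

layer 73 (z = 7.3 mm)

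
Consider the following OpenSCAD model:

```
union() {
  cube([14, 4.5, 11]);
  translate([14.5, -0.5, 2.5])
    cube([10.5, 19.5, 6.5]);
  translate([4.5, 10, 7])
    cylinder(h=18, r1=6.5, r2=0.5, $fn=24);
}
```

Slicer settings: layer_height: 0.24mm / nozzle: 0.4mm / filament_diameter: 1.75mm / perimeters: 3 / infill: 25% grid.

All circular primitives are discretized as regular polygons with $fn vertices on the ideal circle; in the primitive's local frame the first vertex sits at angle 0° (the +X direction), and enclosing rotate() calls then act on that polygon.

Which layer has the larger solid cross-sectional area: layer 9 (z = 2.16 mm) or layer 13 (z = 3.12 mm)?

layer 13 (z = 3.12 mm)

Layer 9 (z = 2.16): the 14×4.5 cube contributes its full rectangle (area 63.00 mm²); the cube at (14.5, -0.5) does not reach this height (z outside [2.5, 9]); the cone at (4.5, 10) is not intersected at this z (z outside [7, 25]); Merging all regions: only the 14×4.5 cube is present, so the union is just that shape — area = 63.00 mm². So its area = 63.00 mm². Layer 13 (z = 3.12): the cube is present — its section is the full 14×4.5 rectangle (area 63.00 mm²); the cube at (14.5, -0.5) is present — its section is the full 10.5×19.5 rectangle (area 204.75 mm²); the cone at (4.5, 10) does not reach this height (z outside [7, 25]); Combining (union): the 2 present regions are separate (no shared area or edge), so areas and boundary lengths simply add and each stays a separate island — area = 267.75 mm². So its area = 267.75 mm². Layer 13 is larger (267.75 vs 63.00 mm²).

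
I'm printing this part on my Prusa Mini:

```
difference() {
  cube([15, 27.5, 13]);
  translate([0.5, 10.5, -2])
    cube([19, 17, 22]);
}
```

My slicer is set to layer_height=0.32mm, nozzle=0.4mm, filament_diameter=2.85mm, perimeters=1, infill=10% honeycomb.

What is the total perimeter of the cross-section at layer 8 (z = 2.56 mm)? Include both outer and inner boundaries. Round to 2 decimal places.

85.00 mm

At z = 2.56 mm: the 15×27.5 cube contributes its full rectangle (perimeter 85.00 mm); the 19×17 cube at (0.5, 10.5) contributes its full rectangle (perimeter 72.00 mm); After the difference (first − rest): starting from the 15×27.5 cube, the 19×17 cube at (0.5, 10.5) partially overlaps it — only the 246.50 mm² overlap (of its 323.00 mm²) is removed, clipping the outline — boundary = 85.00 mm. Overall, the cross-section is a single solid region. Total boundary length (outer) = 85.00 mm.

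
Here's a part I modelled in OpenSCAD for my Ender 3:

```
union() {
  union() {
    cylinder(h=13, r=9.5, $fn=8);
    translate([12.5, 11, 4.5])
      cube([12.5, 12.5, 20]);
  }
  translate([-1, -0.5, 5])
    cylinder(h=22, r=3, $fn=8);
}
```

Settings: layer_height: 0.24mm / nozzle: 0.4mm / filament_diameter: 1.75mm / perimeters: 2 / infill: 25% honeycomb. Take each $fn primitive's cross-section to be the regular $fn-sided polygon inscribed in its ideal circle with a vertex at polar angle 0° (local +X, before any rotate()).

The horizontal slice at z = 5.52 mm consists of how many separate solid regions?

2

At z = 5.52 mm: the r=9.5 cylinder contributes a regular 8-gon of circumradius 9.5; the 12.5×12.5 cube at (12.5, 11) contributes its full rectangle; Taking the union: the 2 present regions are separate (no shared area or edge), so areas and boundary lengths simply add and each stays a separate island — 2 connected regions; the r=3 cylinder at (-1, -0.5) gives a regular 8-gon of circumradius 3 (constant along its height); Merging all regions: the r=3 cylinder at (-1, -0.5) lies entirely inside that combined region, so the union is just that combined region — 2 connected regions. The result has 2 disconnected regions.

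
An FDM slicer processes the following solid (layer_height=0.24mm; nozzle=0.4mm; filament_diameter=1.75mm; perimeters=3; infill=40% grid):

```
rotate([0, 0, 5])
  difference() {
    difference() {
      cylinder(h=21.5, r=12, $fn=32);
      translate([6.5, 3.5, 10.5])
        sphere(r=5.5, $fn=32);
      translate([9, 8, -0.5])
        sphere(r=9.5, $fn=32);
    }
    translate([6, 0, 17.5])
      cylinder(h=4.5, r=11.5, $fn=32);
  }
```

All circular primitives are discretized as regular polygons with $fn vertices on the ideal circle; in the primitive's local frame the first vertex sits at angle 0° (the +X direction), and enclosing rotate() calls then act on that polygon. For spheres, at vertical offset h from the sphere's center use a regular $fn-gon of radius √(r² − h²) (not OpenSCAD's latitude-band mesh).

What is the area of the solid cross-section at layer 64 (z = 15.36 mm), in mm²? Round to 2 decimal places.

At z = 15.36 mm: the cylinder: section is a regular 32-gon, circumradius r=12 (area = (32/2)·12.000²·sin(360°/32) = 449.49 mm²); the sphere at (6.5, 3.5): section is a regular 32-gon, circumradius = √(r²−h²) = √(5.5²−4.86²) = 2.575 (area = (32/2)·2.575²·sin(360°/32) = 20.70 mm²); the sphere at (9, 8) is not intersected at this z (|z−center|=15.860 > r=9.5); After the difference (first − rest): starting from the r=12 cylinder (449.49 mm²), the r=5.5 sphere at (6.5, 3.5) lies wholly inside it (removes its full 20.70 mm² and its 16.15 mm outline becomes a hole wall) — area = 428.79 mm²; the cylinder at (6, 0) is not intersected at this z (z outside [17.5, 22]); After the difference (first − rest): none of the subtracted shapes is present at this height, so that combined region is unchanged — area = 428.79 mm²; (whole slice rotated 5° about Z — lengths, areas and connectivity unchanged). Overall, the cross-section is one region with 1 hole. Net area = 428.79 mm².

428.79 mm²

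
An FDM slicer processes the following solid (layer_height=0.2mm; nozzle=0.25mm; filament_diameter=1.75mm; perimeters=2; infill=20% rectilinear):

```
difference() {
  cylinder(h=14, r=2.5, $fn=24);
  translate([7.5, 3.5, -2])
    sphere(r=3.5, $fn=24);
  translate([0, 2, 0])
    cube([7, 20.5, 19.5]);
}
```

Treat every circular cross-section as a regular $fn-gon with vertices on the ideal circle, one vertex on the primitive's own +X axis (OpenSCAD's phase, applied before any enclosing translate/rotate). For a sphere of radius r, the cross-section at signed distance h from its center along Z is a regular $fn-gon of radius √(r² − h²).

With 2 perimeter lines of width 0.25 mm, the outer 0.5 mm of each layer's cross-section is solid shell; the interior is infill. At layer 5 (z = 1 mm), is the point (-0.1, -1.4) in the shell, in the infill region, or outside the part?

At z = 1 mm: the cylinder: section is a regular 24-gon, circumradius r=2.5; the r=3.5 sphere at (7.5, 3.5) slices to a regular 24-gon of circumradius 1.803 (√(r²−h²) with h=3 from center); the cube at (0, 2) (footprint 7×20.5) is included at this height; After the difference (first − rest): starting from the r=2.5 cylinder, the r=3.5 sphere at (7.5, 3.5) misses the remaining region (no effect); the 7×20.5 cube at (0, 2) partially overlaps it — only the 0.49 mm² overlap (of its 143.50 mm²) is removed, clipping the outline — 1 connected region. Overall, the cross-section is a single solid region. The nearest boundary edge runs (-0.00, -2.50)→(-0.65, -2.41); distance from the point to it = 1.08 mm. The point is inside the cross-section and 1.08 mm from the nearest boundary — more than the 0.5 mm shell width (2 × 0.25), so it's in the infill interior.

infill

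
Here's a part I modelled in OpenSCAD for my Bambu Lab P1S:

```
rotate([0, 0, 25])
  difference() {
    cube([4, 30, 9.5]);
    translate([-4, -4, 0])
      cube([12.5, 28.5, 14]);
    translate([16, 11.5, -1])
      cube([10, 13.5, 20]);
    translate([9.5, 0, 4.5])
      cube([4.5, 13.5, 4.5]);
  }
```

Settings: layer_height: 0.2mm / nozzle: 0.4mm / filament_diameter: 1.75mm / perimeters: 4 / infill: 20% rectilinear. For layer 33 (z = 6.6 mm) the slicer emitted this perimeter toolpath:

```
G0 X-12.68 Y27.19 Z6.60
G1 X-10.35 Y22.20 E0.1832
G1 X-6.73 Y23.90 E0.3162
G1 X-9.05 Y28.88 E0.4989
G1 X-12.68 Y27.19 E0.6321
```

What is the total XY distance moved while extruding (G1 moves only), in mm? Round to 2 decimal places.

Sum the Euclidean lengths of each G1 segment: total = 19.00 mm.

19.00 mm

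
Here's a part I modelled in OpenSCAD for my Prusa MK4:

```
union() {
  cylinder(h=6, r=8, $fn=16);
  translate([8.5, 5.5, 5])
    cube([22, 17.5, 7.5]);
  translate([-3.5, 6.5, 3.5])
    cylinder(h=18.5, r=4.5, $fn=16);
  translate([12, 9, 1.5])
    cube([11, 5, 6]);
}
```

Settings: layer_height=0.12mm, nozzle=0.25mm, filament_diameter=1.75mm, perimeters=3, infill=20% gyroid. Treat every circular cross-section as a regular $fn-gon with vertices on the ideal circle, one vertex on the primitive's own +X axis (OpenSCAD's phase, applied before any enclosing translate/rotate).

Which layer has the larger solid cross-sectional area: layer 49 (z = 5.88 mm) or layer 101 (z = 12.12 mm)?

layer 49 (z = 5.88 mm)

Layer 49 (z = 5.88): the r=8 cylinder gives a regular 16-gon of circumradius 8 (constant along its height) (area = (16/2)·8.000²·sin(360°/16) = 195.93 mm²); the cube at (8.5, 5.5) is present — its section is the full 22×17.5 rectangle (area 385.00 mm²); the r=4.5 cylinder at (-3.5, 6.5) contributes a regular 16-gon of circumradius 4.5 (area = (16/2)·4.500²·sin(360°/16) = 61.99 mm²); the cube at (12, 9) (footprint 11×5) is included at this height (area 55.00 mm²); Combining (union): the regions partially overlap — summed areas 697.93 mm² minus the doubly-counted overlap 86.72 mm² gives 611.21 mm² — area = 611.21 mm². So its area = 611.21 mm². Layer 101 (z = 12.12): the cylinder is not intersected at this z (z outside [0, 6]); the 22×17.5 cube at (8.5, 5.5) contributes its full rectangle (area 385.00 mm²); the r=4.5 cylinder at (-3.5, 6.5) contributes a regular 16-gon of circumradius 4.5 (area = (16/2)·4.500²·sin(360°/16) = 61.99 mm²); the cube at (12, 9) is not intersected at this z (z outside [1.5, 7.5]); Merging all regions: the 2 present regions are separate (no shared area or edge), so areas and boundary lengths simply add and each stays a separate island — area = 446.99 mm². So its area = 446.99 mm². Layer 49 is larger (611.21 vs 446.99 mm²).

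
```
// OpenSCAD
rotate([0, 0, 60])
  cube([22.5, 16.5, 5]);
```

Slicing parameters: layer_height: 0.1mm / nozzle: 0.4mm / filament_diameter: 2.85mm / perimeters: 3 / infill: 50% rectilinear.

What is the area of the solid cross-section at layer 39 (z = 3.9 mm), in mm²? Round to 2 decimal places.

At z = 3.9 mm: the 22.5×16.5 cube contributes its full rectangle (area 371.25 mm²); (rotated 60° about Z; rotation is an isometry so areas/perimeters/island counts are preserved). Overall, the cross-section is a single solid region. Net area = 371.25 mm².

371.25 mm²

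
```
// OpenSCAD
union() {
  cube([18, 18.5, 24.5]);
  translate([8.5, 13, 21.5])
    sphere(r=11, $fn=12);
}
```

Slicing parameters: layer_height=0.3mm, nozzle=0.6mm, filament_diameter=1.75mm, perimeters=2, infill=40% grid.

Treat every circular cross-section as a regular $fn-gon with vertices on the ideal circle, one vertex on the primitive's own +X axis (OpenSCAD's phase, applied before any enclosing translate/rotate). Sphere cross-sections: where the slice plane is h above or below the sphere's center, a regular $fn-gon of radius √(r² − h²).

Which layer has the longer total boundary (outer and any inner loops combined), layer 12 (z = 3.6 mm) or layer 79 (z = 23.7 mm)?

layer 79 (z = 23.7 mm)

Layer 12 (z = 3.6): the cube (footprint 18×18.5) is included at this height (perimeter 73.00 mm); the sphere at (8.5, 13) does not reach this height (|z−center|=17.900 > r=11); Taking the union: only the 18×18.5 cube is present, so the union is just that shape — boundary = 73.00 mm. So its perimeter = 73.00 mm. Layer 79 (z = 23.7): the 18×18.5 cube contributes its full rectangle (perimeter 73.00 mm); the sphere at (8.5, 13): section is a regular 12-gon, circumradius = √(r²−h²) = √(11²−2.2²) = 10.778 (perimeter = 2·12·10.778·sin(180°/12) = 66.95 mm); Combining (union): the regions partially overlap (shared area 261.39 mm²), so the edge portions inside another operand are dropped and the merged outline is re-measured after clipping — boundary = 78.39 mm. So its perimeter = 78.39 mm. Layer 79 is larger (78.39 vs 73.00 mm).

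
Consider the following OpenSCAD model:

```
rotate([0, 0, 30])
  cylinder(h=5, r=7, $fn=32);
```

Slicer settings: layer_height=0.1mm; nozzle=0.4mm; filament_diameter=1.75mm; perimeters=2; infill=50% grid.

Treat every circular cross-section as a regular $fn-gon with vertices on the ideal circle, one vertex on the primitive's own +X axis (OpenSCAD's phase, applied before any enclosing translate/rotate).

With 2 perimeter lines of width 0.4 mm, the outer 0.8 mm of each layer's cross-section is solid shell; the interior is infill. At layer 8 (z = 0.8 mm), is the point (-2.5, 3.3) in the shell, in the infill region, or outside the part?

At z = 0.8 mm: the r=7 cylinder contributes a regular 32-gon of circumradius 7; (whole slice rotated 30° about Z — lengths, areas and connectivity unchanged). Overall, the cross-section is a single solid region. Undo the 30° rotation: the query point maps to (-0.515, 4.108) in the un-rotated model frame. The nearest boundary edge runs (0.00, 7.00)→(-1.37, 6.87); distance from the point to it = 2.83 mm. The point is inside the cross-section and 2.83 mm from the nearest boundary — more than the 0.8 mm shell width (2 × 0.4), so it's in the infill interior.

infill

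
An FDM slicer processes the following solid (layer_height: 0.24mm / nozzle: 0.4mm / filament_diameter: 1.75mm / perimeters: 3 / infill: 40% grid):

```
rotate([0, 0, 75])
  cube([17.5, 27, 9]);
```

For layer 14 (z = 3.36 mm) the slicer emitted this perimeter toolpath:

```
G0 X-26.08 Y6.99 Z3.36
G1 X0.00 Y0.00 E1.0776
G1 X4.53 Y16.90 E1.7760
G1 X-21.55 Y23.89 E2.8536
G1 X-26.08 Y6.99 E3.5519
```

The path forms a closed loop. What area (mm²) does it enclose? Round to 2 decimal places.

Apply the shoelace formula to the sequence of (X, Y) vertices; enclosed area = 472.42 mm².

472.42 mm²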